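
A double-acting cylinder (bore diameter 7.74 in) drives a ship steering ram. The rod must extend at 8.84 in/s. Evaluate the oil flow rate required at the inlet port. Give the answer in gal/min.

Cap-side area A_cap = π/4 × (7.74 in)² = 47.05 in^2
Q = A × v

Q ≈ 108 gal/min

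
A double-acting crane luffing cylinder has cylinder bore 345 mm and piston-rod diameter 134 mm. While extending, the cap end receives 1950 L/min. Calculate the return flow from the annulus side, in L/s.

Q_out ≈ 27.6 L/s

Cap-side area A_cap = π/4 × (345 mm)² = 93480 mm^2
Rod-side annular area A_ann = π/4 × (345² − 134²) = 79380 mm^2
Piston speed v = Q_in/A_cap; rod-end outflow Q_out = v × A_ann = Q_in × A_ann/A_cap.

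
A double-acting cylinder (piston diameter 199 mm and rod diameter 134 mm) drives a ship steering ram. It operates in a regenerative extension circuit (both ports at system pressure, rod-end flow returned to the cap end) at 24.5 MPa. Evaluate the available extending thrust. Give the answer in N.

With equal pressure on both faces, forces on the annular region cancel; the net push is pressure × rod cross-section.
Rod cross-section A_rod = π/4 × (134 mm)² = 14100 mm^2
F = P × A_rod

F ≈ 3.46e5 N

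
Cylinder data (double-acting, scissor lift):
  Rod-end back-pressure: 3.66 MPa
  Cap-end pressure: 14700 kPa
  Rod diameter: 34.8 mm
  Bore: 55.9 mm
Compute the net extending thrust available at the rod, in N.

Cap-side area A_cap = π/4 × (55.9 mm)² = 2454 mm^2
Rod-side annular area A_ann = π/4 × (55.9² − 34.8²) = 1503 mm^2
Net thrust = P_cap·A_cap − P_rod·A_ann = 36080 N − 5501 N

F ≈ 30600 N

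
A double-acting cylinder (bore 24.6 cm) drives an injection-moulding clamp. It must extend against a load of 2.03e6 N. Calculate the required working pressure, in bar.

Cap-side area A_cap = π/4 × (24.6 cm)² = 475.3 cm^2
P = F / A = 2.03e6 N / A

P ≈ 427 bar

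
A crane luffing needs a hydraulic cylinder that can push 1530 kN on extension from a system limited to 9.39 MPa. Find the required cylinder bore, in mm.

Extension force acts on the full piston face: F = P × (π/4)D².
D = √(4F / (πP)) = √(4 × 1530 kN / (π × 9.39 MPa))

D ≈ 455 mm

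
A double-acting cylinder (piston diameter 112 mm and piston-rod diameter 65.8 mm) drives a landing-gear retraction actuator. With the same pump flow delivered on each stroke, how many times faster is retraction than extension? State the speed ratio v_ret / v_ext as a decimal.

v_ret/v_ext ≈ 1.53

Cap-side area A_cap = π/4 × (112 mm)² = 9852 mm^2
Rod-side annular area A_ann = π/4 × (112² − 65.8²) = 6452 mm^2
For equal Q, v ∝ 1/A, so v_ret/v_ext = A_cap/A_ann.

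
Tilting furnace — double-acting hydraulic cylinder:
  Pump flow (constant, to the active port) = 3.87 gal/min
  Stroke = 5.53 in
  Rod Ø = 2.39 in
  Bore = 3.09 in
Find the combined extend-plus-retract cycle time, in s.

Cap-side area A_cap = π/4 × (3.09 in)² = 7.499 in^2
Rod-side annular area A_ann = π/4 × (3.09² − 2.39²) = 3.013 in^2
t_ext = A_cap·L/Q = 2.783 s
t_ret = A_ann·L/Q = 1.118 s
t_cycle = t_ext + t_ret

t ≈ 3.90 s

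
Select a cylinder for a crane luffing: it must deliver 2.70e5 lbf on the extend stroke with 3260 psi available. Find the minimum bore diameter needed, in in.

Extension force acts on the full piston face: F = P × (π/4)D².
D = √(4F / (πP)) = √(4 × 2.70e5 lbf / (π × 3260 psi))

D ≈ 10.3 in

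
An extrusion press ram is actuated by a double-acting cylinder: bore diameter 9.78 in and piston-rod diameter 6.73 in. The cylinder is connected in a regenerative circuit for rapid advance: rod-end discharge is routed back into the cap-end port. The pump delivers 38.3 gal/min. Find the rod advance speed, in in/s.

In regeneration the rod-end outflow joins the pump flow into the cap end, so the net volume the pump must supply per unit advance equals the rod cross-section area.
Rod cross-section A_rod = π/4 × (6.73 in)² = 35.57 in^2
v = Q_pump / A_rod

v ≈ 4.15 in/s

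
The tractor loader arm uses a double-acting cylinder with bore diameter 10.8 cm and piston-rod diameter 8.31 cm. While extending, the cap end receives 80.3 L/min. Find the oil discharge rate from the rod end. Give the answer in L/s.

Cap-side area A_cap = π/4 × (10.8 cm)² = 91.61 cm^2
Rod-side annular area A_ann = π/4 × (10.8² − 8.31²) = 37.37 cm^2
Piston speed v = Q_in/A_cap; rod-end outflow Q_out = v × A_ann = Q_in × A_ann/A_cap.

Q_out ≈ 0.546 L/s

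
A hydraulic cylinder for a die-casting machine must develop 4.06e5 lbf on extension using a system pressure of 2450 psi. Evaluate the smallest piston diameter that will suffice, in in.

Extension force acts on the full piston face: F = P × (π/4)D².
D = √(4F / (πP)) = √(4 × 4.06e5 lbf / (π × 2450 psi))

D ≈ 14.5 in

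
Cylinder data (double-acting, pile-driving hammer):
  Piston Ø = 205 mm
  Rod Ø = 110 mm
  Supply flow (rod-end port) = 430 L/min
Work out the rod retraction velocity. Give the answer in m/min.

Rod-side annular area A_ann = π/4 × (205² − 110²) = 23500 mm^2
Flow into the rod-end port fills the annular volume.
v = Q / A

v ≈ 18.3 m/min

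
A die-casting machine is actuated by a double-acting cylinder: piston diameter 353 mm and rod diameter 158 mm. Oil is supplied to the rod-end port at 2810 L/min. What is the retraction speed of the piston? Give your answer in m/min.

v ≈ 35.9 m/min

Rod-side annular area A_ann = π/4 × (353² − 158²) = 78260 mm^2
Flow into the rod-end port fills the annular volume.
v = Q / A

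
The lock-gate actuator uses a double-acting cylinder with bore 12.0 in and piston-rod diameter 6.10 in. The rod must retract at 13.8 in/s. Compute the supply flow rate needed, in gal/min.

Rod-side annular area A_ann = π/4 × (12.0² − 6.10²) = 83.87 in^2
Q = A × v

Q ≈ 301 gal/min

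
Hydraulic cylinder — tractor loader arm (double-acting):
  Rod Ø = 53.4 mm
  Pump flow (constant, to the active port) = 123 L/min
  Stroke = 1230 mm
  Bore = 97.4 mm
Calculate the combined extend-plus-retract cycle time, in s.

t ≈ 7.60 s

Cap-side area A_cap = π/4 × (97.4 mm)² = 7451 mm^2
Rod-side annular area A_ann = π/4 × (97.4² − 53.4²) = 5211 mm^2
t_ext = A_cap·L/Q = 4.471 s
t_ret = A_ann·L/Q = 3.127 s
t_cycle = t_ext + t_ret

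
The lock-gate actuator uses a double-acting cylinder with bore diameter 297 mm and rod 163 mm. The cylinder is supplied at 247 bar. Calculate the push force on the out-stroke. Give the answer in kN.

F ≈ 1710 kN

Cap-side area A_cap = π/4 × (297 mm)² = 69280 mm^2
F = P × A_cap = 247 bar × A_cap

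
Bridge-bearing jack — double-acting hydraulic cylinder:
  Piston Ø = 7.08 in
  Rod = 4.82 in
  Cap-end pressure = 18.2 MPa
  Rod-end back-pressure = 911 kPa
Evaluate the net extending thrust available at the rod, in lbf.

Cap-side area A_cap = π/4 × (7.08 in)² = 39.37 in^2
Rod-side annular area A_ann = π/4 × (7.08² − 4.82²) = 21.12 in^2
Net thrust = P_cap·A_cap − P_rod·A_ann = 1.039e5 lbf − 2791 lbf

F ≈ 1.01e5 lbf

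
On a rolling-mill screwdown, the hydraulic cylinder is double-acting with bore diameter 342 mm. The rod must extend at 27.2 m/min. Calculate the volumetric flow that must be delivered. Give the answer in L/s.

Q ≈ 41.6 L/s

Cap-side area A_cap = π/4 × (342 mm)² = 91860 mm^2
Q = A × v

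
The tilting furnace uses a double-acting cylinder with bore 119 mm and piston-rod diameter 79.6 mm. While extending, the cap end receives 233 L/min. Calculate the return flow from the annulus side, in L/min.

Q_out ≈ 129 L/min

Cap-side area A_cap = π/4 × (119 mm)² = 11120 mm^2
Rod-side annular area A_ann = π/4 × (119² − 79.6²) = 6146 mm^2
Piston speed v = Q_in/A_cap; rod-end outflow Q_out = v × A_ann = Q_in × A_ann/A_cap.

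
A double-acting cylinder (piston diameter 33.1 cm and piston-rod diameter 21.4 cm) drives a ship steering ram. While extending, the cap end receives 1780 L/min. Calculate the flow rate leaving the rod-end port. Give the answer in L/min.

Cap-side area A_cap = π/4 × (33.1 cm)² = 860.5 cm^2
Rod-side annular area A_ann = π/4 × (33.1² − 21.4²) = 500.8 cm^2
Piston speed v = Q_in/A_cap; rod-end outflow Q_out = v × A_ann = Q_in × A_ann/A_cap.

Q_out ≈ 1040 L/min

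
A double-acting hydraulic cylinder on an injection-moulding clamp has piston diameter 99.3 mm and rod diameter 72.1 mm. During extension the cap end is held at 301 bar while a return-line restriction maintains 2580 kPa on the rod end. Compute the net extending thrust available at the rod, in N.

F ≈ 2.24e5 N

Cap-side area A_cap = π/4 × (99.3 mm)² = 7744 mm^2
Rod-side annular area A_ann = π/4 × (99.3² − 72.1²) = 3662 mm^2
Net thrust = P_cap·A_cap − P_rod·A_ann = 2.331e5 N − 9447 N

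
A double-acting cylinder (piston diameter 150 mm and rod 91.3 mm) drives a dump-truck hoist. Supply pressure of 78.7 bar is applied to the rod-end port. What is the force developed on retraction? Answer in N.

F ≈ 87600 N

Rod-side annular area A_ann = π/4 × (150² − 91.3²) = 11120 mm^2
On retraction the pressure acts on the annular area (bore minus rod).
F = P × A_ann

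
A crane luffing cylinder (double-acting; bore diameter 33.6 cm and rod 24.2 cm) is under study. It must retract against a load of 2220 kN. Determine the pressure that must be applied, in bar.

P ≈ 520 bar

Rod-side annular area A_ann = π/4 × (33.6² − 24.2²) = 426.7 cm^2
Retraction: pressure acts on the annular area.
P = F / A = 2220 kN / A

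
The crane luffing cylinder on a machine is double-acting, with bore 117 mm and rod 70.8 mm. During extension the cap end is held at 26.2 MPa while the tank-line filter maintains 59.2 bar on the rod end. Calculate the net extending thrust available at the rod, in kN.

F ≈ 241 kN

Cap-side area A_cap = π/4 × (117 mm)² = 10750 mm^2
Rod-side annular area A_ann = π/4 × (117² − 70.8²) = 6814 mm^2
Net thrust = P_cap·A_cap − P_rod·A_ann = 281.7 kN − 40.34 kN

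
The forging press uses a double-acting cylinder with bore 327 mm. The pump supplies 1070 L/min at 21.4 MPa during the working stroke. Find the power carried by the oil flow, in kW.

W ≈ 382 kW

Hydraulic power = P × Q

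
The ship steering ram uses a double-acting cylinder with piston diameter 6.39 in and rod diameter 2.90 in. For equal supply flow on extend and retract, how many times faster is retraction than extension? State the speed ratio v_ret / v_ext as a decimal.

v_ret/v_ext ≈ 1.26

Cap-side area A_cap = π/4 × (6.39 in)² = 32.07 in^2
Rod-side annular area A_ann = π/4 × (6.39² − 2.90²) = 25.46 in^2
For equal Q, v ∝ 1/A, so v_ret/v_ext = A_cap/A_ann.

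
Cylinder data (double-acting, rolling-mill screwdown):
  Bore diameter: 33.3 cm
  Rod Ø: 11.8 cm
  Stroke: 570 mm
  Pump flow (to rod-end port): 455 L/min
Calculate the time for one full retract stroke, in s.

Rod-side annular area A_ann = π/4 × (33.3² − 11.8²) = 761.6 cm^2
Swept volume V = A × L; t = V / Q = A·L / Q

t ≈ 5.72 s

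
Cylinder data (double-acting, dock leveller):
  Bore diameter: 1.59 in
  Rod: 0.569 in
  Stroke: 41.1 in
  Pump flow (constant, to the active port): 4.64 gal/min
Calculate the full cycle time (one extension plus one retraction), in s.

t ≈ 8.55 s

Cap-side area A_cap = π/4 × (1.59 in)² = 1.986 in^2
Rod-side annular area A_ann = π/4 × (1.59² − 0.569²) = 1.731 in^2
t_ext = A_cap·L/Q = 4.568 s
t_ret = A_ann·L/Q = 3.983 s
t_cycle = t_ext + t_ret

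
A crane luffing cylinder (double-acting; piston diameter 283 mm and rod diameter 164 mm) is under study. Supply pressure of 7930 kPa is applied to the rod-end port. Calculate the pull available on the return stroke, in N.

Rod-side annular area A_ann = π/4 × (283² − 164²) = 41780 mm^2
On retraction the pressure acts on the annular area (bore minus rod).
F = P × A_ann

F ≈ 3.31e5 N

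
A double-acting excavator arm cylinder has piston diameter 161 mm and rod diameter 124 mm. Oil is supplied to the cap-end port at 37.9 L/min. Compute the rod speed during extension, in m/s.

Cap-side area A_cap = π/4 × (161 mm)² = 20360 mm^2
v = Q / A

v ≈ 0.0310 m/s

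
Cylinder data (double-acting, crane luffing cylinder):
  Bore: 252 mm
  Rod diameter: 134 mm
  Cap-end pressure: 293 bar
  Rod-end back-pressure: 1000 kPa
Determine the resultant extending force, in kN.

F ≈ 1430 kN

Cap-side area A_cap = π/4 × (252 mm)² = 49880 mm^2
Rod-side annular area A_ann = π/4 × (252² − 134²) = 35770 mm^2
Net thrust = P_cap·A_cap − P_rod·A_ann = 1461 kN − 35.77 kN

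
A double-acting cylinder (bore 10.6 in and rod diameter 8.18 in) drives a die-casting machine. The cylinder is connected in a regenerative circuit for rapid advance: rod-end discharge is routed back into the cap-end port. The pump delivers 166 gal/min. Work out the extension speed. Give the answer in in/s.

In regeneration the rod-end outflow joins the pump flow into the cap end, so the net volume the pump must supply per unit advance equals the rod cross-section area.
Rod cross-section A_rod = π/4 × (8.18 in)² = 52.55 in^2
v = Q_pump / A_rod

v ≈ 12.2 in/s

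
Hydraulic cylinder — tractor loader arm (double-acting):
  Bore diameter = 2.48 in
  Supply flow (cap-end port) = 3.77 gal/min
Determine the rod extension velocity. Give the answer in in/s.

Cap-side area A_cap = π/4 × (2.48 in)² = 4.831 in^2
v = Q / A

v ≈ 3.00 in/s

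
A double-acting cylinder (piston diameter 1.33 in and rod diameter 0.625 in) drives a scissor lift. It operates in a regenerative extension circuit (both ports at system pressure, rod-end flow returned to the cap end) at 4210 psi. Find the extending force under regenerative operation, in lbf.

F ≈ 1290 lbf

With equal pressure on both faces, forces on the annular region cancel; the net push is pressure × rod cross-section.
Rod cross-section A_rod = π/4 × (0.625 in)² = 0.3068 in^2
F = P × A_rod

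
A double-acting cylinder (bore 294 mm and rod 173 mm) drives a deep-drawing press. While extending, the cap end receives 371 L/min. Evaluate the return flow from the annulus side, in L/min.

Q_out ≈ 243 L/min

Cap-side area A_cap = π/4 × (294 mm)² = 67890 mm^2
Rod-side annular area A_ann = π/4 × (294² − 173²) = 44380 mm^2
Piston speed v = Q_in/A_cap; rod-end outflow Q_out = v × A_ann = Q_in × A_ann/A_cap.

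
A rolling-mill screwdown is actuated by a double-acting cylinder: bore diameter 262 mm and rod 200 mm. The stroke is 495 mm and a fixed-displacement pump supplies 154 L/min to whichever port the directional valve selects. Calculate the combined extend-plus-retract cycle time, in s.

t ≈ 14.7 s

Cap-side area A_cap = π/4 × (262 mm)² = 53910 mm^2
Rod-side annular area A_ann = π/4 × (262² − 200²) = 22500 mm^2
t_ext = A_cap·L/Q = 10.40 s
t_ret = A_ann·L/Q = 4.339 s
t_cycle = t_ext + t_ret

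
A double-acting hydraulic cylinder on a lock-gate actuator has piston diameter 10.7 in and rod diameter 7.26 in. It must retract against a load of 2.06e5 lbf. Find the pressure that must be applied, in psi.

P ≈ 4250 psi

Rod-side annular area A_ann = π/4 × (10.7² − 7.26²) = 48.52 in^2
Retraction: pressure acts on the annular area.
P = F / A = 2.06e5 lbf / A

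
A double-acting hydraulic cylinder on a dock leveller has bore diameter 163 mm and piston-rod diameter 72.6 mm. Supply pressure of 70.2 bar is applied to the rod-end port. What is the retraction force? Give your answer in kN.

F ≈ 117 kN

Rod-side annular area A_ann = π/4 × (163² − 72.6²) = 16730 mm^2
On retraction the pressure acts on the annular area (bore minus rod).
F = P × A_ann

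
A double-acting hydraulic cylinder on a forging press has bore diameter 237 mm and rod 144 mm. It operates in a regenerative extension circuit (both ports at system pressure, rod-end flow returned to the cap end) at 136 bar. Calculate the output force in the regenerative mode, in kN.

With equal pressure on both faces, forces on the annular region cancel; the net push is pressure × rod cross-section.
Rod cross-section A_rod = π/4 × (144 mm)² = 16290 mm^2
F = P × A_rod

F ≈ 221 kN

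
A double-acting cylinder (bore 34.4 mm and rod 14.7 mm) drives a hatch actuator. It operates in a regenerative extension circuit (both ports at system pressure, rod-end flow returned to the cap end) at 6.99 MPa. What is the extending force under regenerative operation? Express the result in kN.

With equal pressure on both faces, forces on the annular region cancel; the net push is pressure × rod cross-section.
Rod cross-section A_rod = π/4 × (14.7 mm)² = 169.7 mm^2
F = P × A_rod

F ≈ 1.19 kN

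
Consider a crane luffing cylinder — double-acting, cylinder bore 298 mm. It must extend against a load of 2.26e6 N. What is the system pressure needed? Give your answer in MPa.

P ≈ 32.4 MPa

Cap-side area A_cap = π/4 × (298 mm)² = 69750 mm^2
P = F / A = 2.26e6 N / A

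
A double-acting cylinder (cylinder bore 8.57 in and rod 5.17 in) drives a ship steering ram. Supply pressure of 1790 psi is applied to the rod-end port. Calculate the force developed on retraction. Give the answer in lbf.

Rod-side annular area A_ann = π/4 × (8.57² − 5.17²) = 36.69 in^2
On retraction the pressure acts on the annular area (bore minus rod).
F = P × A_ann

F ≈ 65700 lbf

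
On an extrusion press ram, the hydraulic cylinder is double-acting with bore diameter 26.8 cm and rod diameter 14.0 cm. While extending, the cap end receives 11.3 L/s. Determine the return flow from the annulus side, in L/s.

Cap-side area A_cap = π/4 × (26.8 cm)² = 564.1 cm^2
Rod-side annular area A_ann = π/4 × (26.8² − 14.0²) = 410.2 cm^2
Piston speed v = Q_in/A_cap; rod-end outflow Q_out = v × A_ann = Q_in × A_ann/A_cap.

Q_out ≈ 8.22 L/s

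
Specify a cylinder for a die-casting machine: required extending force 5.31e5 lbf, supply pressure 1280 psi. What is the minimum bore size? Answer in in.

D ≈ 23.0 in

Extension force acts on the full piston face: F = P × (π/4)D².
D = √(4F / (πP)) = √(4 × 5.31e5 lbf / (π × 1280 psi))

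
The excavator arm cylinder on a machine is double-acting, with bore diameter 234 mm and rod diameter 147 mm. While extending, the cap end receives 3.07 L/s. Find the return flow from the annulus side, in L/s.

Cap-side area A_cap = π/4 × (234 mm)² = 43010 mm^2
Rod-side annular area A_ann = π/4 × (234² − 147²) = 26030 mm^2
Piston speed v = Q_in/A_cap; rod-end outflow Q_out = v × A_ann = Q_in × A_ann/A_cap.

Q_out ≈ 1.86 L/s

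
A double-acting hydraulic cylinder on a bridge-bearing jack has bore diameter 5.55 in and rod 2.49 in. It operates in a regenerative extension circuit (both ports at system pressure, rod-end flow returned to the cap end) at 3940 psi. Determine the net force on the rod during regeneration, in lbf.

With equal pressure on both faces, forces on the annular region cancel; the net push is pressure × rod cross-section.
Rod cross-section A_rod = π/4 × (2.49 in)² = 4.870 in^2
F = P × A_rod

F ≈ 19200 lbf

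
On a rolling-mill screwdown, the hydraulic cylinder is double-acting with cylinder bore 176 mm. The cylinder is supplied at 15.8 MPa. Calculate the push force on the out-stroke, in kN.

F ≈ 384 kN

Cap-side area A_cap = π/4 × (176 mm)² = 24330 mm^2
F = P × A_cap = 15.8 MPa × A_cap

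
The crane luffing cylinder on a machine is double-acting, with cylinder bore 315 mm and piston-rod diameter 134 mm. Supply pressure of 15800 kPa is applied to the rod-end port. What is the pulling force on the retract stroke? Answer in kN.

F ≈ 1010 kN

Rod-side annular area A_ann = π/4 × (315² − 134²) = 63830 mm^2
On retraction the pressure acts on the annular area (bore minus rod).
F = P × A_ann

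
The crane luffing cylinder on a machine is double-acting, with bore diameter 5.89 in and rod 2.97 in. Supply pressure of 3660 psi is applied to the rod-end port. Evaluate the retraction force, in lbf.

Rod-side annular area A_ann = π/4 × (5.89² − 2.97²) = 20.32 in^2
On retraction the pressure acts on the annular area (bore minus rod).
F = P × A_ann

F ≈ 74400 lbf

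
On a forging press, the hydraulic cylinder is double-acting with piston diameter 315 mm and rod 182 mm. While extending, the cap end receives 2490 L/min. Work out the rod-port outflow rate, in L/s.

Cap-side area A_cap = π/4 × (315 mm)² = 77930 mm^2
Rod-side annular area A_ann = π/4 × (315² − 182²) = 51920 mm^2
Piston speed v = Q_in/A_cap; rod-end outflow Q_out = v × A_ann = Q_in × A_ann/A_cap.

Q_out ≈ 27.6 L/s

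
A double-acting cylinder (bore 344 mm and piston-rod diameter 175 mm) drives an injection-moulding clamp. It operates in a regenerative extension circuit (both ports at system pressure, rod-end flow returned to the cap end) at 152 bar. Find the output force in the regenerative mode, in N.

F ≈ 3.66e5 N

With equal pressure on both faces, forces on the annular region cancel; the net push is pressure × rod cross-section.
Rod cross-section A_rod = π/4 × (175 mm)² = 24050 mm^2
F = P × A_rod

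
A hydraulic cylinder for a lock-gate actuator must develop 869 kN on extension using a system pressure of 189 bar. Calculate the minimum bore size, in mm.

Extension force acts on the full piston face: F = P × (π/4)D².
D = √(4F / (πP)) = √(4 × 869 kN / (π × 189 bar))

D ≈ 242 mm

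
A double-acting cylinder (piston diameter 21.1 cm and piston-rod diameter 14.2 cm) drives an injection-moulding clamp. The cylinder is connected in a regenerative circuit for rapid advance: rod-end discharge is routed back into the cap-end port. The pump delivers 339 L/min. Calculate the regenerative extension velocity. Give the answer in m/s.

v ≈ 0.357 m/s

In regeneration the rod-end outflow joins the pump flow into the cap end, so the net volume the pump must supply per unit advance equals the rod cross-section area.
Rod cross-section A_rod = π/4 × (14.2 cm)² = 158.4 cm^2
v = Q_pump / A_rod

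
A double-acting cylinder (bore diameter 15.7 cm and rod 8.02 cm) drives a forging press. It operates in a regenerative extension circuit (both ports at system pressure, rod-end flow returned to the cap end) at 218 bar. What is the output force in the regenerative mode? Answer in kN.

With equal pressure on both faces, forces on the annular region cancel; the net push is pressure × rod cross-section.
Rod cross-section A_rod = π/4 × (8.02 cm)² = 50.52 cm^2
F = P × A_rod

F ≈ 110 kN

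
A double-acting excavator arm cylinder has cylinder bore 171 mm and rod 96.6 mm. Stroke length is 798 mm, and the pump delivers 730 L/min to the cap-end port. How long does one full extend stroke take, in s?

t ≈ 1.51 s

Cap-side area A_cap = π/4 × (171 mm)² = 22970 mm^2
Swept volume V = A × L; t = V / Q = A·L / Q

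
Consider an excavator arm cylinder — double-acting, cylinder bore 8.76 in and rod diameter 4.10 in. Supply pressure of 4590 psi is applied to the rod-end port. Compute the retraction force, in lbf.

F ≈ 2.16e5 lbf

Rod-side annular area A_ann = π/4 × (8.76² − 4.10²) = 47.07 in^2
On retraction the pressure acts on the annular area (bore minus rod).
F = P × A_ann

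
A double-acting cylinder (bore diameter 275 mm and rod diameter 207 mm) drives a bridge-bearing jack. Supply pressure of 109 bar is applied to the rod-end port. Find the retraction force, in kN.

Rod-side annular area A_ann = π/4 × (275² − 207²) = 25740 mm^2
On retraction the pressure acts on the annular area (bore minus rod).
F = P × A_ann

F ≈ 281 kN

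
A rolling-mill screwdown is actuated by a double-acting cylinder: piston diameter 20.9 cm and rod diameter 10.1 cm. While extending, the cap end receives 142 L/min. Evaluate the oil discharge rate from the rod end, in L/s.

Cap-side area A_cap = π/4 × (20.9 cm)² = 343.1 cm^2
Rod-side annular area A_ann = π/4 × (20.9² − 10.1²) = 263.0 cm^2
Piston speed v = Q_in/A_cap; rod-end outflow Q_out = v × A_ann = Q_in × A_ann/A_cap.

Q_out ≈ 1.81 L/s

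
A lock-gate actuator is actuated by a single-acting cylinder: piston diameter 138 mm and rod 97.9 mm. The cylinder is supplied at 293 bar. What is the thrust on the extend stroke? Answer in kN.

F ≈ 438 kN

Cap-side area A_cap = π/4 × (138 mm)² = 14960 mm^2
F = P × A_cap = 293 bar × A_cap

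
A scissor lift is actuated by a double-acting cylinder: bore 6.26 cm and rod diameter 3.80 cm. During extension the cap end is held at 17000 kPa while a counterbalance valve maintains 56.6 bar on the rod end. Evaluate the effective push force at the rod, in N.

Cap-side area A_cap = π/4 × (6.26 cm)² = 30.78 cm^2
Rod-side annular area A_ann = π/4 × (6.26² − 3.80²) = 19.44 cm^2
Net thrust = P_cap·A_cap − P_rod·A_ann = 52320 N − 11000 N

F ≈ 41300 N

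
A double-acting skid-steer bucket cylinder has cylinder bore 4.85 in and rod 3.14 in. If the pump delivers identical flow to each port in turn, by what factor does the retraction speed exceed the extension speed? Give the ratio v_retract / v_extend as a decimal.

v_ret/v_ext ≈ 1.72

Cap-side area A_cap = π/4 × (4.85 in)² = 18.47 in^2
Rod-side annular area A_ann = π/4 × (4.85² − 3.14²) = 10.73 in^2
For equal Q, v ∝ 1/A, so v_ret/v_ext = A_cap/A_ann.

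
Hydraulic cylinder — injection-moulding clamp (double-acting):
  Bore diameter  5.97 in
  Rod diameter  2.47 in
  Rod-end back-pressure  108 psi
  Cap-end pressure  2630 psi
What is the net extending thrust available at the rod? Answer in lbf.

Cap-side area A_cap = π/4 × (5.97 in)² = 27.99 in^2
Rod-side annular area A_ann = π/4 × (5.97² − 2.47²) = 23.20 in^2
Net thrust = P_cap·A_cap − P_rod·A_ann = 73620 lbf − 2506 lbf

F ≈ 71100 lbf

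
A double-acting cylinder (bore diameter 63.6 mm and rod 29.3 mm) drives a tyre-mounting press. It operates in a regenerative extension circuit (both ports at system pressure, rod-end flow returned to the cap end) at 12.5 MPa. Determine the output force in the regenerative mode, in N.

F ≈ 8430 N

With equal pressure on both faces, forces on the annular region cancel; the net push is pressure × rod cross-section.
Rod cross-section A_rod = π/4 × (29.3 mm)² = 674.3 mm^2
F = P × A_rod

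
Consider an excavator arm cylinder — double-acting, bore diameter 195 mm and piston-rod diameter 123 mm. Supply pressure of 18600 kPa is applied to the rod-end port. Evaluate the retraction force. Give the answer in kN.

F ≈ 334 kN

Rod-side annular area A_ann = π/4 × (195² − 123²) = 17980 mm^2
On retraction the pressure acts on the annular area (bore minus rod).
F = P × A_ann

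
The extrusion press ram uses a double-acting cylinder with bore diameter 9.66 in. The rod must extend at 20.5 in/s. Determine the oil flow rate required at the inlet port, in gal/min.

Cap-side area A_cap = π/4 × (9.66 in)² = 73.29 in^2
Q = A × v

Q ≈ 390 gal/min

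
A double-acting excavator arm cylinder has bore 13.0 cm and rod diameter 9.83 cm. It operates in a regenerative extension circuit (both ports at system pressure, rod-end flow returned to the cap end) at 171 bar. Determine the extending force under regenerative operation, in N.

F ≈ 1.30e5 N

With equal pressure on both faces, forces on the annular region cancel; the net push is pressure × rod cross-section.
Rod cross-section A_rod = π/4 × (9.83 cm)² = 75.89 cm^2
F = P × A_rod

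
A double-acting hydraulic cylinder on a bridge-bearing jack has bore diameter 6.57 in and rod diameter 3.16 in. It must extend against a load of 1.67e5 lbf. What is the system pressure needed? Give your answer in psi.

P ≈ 4930 psi

Cap-side area A_cap = π/4 × (6.57 in)² = 33.90 in^2
P = F / A = 1.67e5 lbf / A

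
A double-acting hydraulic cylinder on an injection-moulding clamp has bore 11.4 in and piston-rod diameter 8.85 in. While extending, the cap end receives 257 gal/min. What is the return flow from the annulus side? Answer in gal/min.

Cap-side area A_cap = π/4 × (11.4 in)² = 102.1 in^2
Rod-side annular area A_ann = π/4 × (11.4² − 8.85²) = 40.56 in^2
Piston speed v = Q_in/A_cap; rod-end outflow Q_out = v × A_ann = Q_in × A_ann/A_cap.

Q_out ≈ 102 gal/min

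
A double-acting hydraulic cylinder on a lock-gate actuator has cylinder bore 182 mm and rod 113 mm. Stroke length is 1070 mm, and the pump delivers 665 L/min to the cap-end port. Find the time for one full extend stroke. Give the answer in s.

Cap-side area A_cap = π/4 × (182 mm)² = 26020 mm^2
Swept volume V = A × L; t = V / Q = A·L / Q

t ≈ 2.51 s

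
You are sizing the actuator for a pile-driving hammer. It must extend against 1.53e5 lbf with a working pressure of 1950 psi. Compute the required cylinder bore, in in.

D ≈ 10.0 in

Extension force acts on the full piston face: F = P × (π/4)D².
D = √(4F / (πP)) = √(4 × 1.53e5 lbf / (π × 1950 psi))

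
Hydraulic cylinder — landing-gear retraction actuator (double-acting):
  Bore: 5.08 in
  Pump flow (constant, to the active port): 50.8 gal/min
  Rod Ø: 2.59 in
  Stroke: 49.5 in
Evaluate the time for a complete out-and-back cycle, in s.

Cap-side area A_cap = π/4 × (5.08 in)² = 20.27 in^2
Rod-side annular area A_ann = π/4 × (5.08² − 2.59²) = 15.00 in^2
t_ext = A_cap·L/Q = 5.130 s
t_ret = A_ann·L/Q = 3.796 s
t_cycle = t_ext + t_ret

t ≈ 8.93 s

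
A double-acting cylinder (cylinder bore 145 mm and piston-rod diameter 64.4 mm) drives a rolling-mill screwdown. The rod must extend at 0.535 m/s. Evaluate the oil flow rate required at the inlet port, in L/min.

Q ≈ 530 L/min

Cap-side area A_cap = π/4 × (145 mm)² = 16510 mm^2
Q = A × v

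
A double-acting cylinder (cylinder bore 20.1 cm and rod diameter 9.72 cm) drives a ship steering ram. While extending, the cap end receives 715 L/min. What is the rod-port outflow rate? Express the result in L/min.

Cap-side area A_cap = π/4 × (20.1 cm)² = 317.3 cm^2
Rod-side annular area A_ann = π/4 × (20.1² − 9.72²) = 243.1 cm^2
Piston speed v = Q_in/A_cap; rod-end outflow Q_out = v × A_ann = Q_in × A_ann/A_cap.

Q_out ≈ 548 L/min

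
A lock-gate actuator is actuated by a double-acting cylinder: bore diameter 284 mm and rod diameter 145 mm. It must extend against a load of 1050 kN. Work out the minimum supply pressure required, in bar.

Cap-side area A_cap = π/4 × (284 mm)² = 63350 mm^2
P = F / A = 1050 kN / A

P ≈ 166 bar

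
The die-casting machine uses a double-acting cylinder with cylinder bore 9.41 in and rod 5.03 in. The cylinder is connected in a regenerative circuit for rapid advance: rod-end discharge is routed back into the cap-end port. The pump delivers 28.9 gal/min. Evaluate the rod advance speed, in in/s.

In regeneration the rod-end outflow joins the pump flow into the cap end, so the net volume the pump must supply per unit advance equals the rod cross-section area.
Rod cross-section A_rod = π/4 × (5.03 in)² = 19.87 in^2
v = Q_pump / A_rod

v ≈ 5.60 in/s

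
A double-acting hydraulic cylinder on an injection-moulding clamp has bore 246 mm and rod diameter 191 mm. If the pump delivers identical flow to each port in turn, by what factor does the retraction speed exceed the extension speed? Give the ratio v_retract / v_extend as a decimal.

v_ret/v_ext ≈ 2.52

Cap-side area A_cap = π/4 × (246 mm)² = 47530 mm^2
Rod-side annular area A_ann = π/4 × (246² − 191²) = 18880 mm^2
For equal Q, v ∝ 1/A, so v_ret/v_ext = A_cap/A_ann.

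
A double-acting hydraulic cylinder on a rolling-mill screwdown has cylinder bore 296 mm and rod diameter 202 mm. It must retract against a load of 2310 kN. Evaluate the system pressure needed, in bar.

P ≈ 628 bar

Rod-side annular area A_ann = π/4 × (296² − 202²) = 36770 mm^2
Retraction: pressure acts on the annular area.
P = F / A = 2310 kN / A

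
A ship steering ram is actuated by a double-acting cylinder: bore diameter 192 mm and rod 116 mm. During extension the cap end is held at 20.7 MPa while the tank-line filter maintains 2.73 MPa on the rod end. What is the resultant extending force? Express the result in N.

Cap-side area A_cap = π/4 × (192 mm)² = 28950 mm^2
Rod-side annular area A_ann = π/4 × (192² − 116²) = 18380 mm^2
Net thrust = P_cap·A_cap − P_rod·A_ann = 5.993e5 N − 50190 N

F ≈ 5.49e5 N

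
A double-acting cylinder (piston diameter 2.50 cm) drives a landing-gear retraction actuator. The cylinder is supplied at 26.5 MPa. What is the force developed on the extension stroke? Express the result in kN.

Cap-side area A_cap = π/4 × (2.50 cm)² = 4.909 cm^2
F = P × A_cap = 26.5 MPa × A_cap

F ≈ 13.0 kN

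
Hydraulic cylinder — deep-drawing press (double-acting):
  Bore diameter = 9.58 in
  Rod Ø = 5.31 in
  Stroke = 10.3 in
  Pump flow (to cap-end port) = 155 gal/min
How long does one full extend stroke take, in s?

Cap-side area A_cap = π/4 × (9.58 in)² = 72.08 in^2
Swept volume V = A × L; t = V / Q = A·L / Q

t ≈ 1.24 s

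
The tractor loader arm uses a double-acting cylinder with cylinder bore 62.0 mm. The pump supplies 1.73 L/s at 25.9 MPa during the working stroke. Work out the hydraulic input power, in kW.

Hydraulic power = P × Q

W ≈ 44.8 kW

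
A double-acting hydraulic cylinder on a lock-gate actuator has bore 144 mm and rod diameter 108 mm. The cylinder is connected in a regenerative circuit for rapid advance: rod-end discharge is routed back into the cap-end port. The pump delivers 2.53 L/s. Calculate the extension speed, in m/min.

v ≈ 16.6 m/min

In regeneration the rod-end outflow joins the pump flow into the cap end, so the net volume the pump must supply per unit advance equals the rod cross-section area.
Rod cross-section A_rod = π/4 × (108 mm)² = 9161 mm^2
v = Q_pump / A_rod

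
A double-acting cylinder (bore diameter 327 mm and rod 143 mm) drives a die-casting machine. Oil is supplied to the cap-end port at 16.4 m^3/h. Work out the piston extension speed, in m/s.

v ≈ 0.0542 m/s

Cap-side area A_cap = π/4 × (327 mm)² = 83980 mm^2
v = Q / A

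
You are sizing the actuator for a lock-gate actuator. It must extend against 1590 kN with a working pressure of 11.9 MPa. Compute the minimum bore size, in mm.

D ≈ 412 mm

Extension force acts on the full piston face: F = P × (π/4)D².
D = √(4F / (πP)) = √(4 × 1590 kN / (π × 11.9 MPa))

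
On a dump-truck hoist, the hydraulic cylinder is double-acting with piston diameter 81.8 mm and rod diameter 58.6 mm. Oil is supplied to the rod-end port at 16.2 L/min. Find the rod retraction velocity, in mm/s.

Rod-side annular area A_ann = π/4 × (81.8² − 58.6²) = 2558 mm^2
Flow into the rod-end port fills the annular volume.
v = Q / A

v ≈ 106 mm/s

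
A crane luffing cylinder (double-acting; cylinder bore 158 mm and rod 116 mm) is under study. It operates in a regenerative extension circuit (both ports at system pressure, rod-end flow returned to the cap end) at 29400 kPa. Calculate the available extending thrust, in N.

With equal pressure on both faces, forces on the annular region cancel; the net push is pressure × rod cross-section.
Rod cross-section A_rod = π/4 × (116 mm)² = 10570 mm^2
F = P × A_rod

F ≈ 3.11e5 N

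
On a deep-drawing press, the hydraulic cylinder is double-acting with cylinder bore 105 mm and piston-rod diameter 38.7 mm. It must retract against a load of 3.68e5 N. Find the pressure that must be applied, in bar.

Rod-side annular area A_ann = π/4 × (105² − 38.7²) = 7483 mm^2
Retraction: pressure acts on the annular area.
P = F / A = 3.68e5 N / A

P ≈ 492 bar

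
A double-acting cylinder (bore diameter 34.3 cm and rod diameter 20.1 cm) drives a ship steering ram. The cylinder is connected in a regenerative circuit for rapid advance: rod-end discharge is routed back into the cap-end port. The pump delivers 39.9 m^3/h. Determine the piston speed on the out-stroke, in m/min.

In regeneration the rod-end outflow joins the pump flow into the cap end, so the net volume the pump must supply per unit advance equals the rod cross-section area.
Rod cross-section A_rod = π/4 × (20.1 cm)² = 317.3 cm^2
v = Q_pump / A_rod

v ≈ 21.0 m/min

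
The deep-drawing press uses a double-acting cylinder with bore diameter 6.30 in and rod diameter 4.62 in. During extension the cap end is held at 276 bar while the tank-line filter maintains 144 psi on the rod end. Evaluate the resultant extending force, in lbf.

F ≈ 1.23e5 lbf

Cap-side area A_cap = π/4 × (6.30 in)² = 31.17 in^2
Rod-side annular area A_ann = π/4 × (6.30² − 4.62²) = 14.41 in^2
Net thrust = P_cap·A_cap − P_rod·A_ann = 1.248e5 lbf − 2075 lbf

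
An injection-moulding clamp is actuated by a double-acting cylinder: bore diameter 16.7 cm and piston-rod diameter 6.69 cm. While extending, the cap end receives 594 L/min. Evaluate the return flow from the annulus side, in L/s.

Q_out ≈ 8.31 L/s

Cap-side area A_cap = π/4 × (16.7 cm)² = 219.0 cm^2
Rod-side annular area A_ann = π/4 × (16.7² − 6.69²) = 183.9 cm^2
Piston speed v = Q_in/A_cap; rod-end outflow Q_out = v × A_ann = Q_in × A_ann/A_cap.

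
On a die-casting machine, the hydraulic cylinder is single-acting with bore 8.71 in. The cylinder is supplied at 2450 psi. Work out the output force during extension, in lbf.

Cap-side area A_cap = π/4 × (8.71 in)² = 59.58 in^2
F = P × A_cap = 2450 psi × A_cap

F ≈ 1.46e5 lbf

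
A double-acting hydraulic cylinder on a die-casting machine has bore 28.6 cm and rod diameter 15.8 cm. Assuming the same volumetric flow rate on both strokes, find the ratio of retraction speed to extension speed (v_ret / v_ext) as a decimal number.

Cap-side area A_cap = π/4 × (28.6 cm)² = 642.4 cm^2
Rod-side annular area A_ann = π/4 × (28.6² − 15.8²) = 446.4 cm^2
For equal Q, v ∝ 1/A, so v_ret/v_ext = A_cap/A_ann.

v_ret/v_ext ≈ 1.44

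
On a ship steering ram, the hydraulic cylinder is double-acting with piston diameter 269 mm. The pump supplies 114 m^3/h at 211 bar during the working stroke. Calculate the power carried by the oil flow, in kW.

W ≈ 668 kW

Hydraulic power = P × Q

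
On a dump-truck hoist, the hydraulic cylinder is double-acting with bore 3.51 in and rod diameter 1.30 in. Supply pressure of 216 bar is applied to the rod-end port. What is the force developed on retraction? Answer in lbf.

Rod-side annular area A_ann = π/4 × (3.51² − 1.30²) = 8.349 in^2
On retraction the pressure acts on the annular area (bore minus rod).
F = P × A_ann

F ≈ 26200 lbf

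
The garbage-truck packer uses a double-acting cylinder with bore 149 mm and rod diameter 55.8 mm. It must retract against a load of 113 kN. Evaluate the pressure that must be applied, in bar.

P ≈ 75.4 bar

Rod-side annular area A_ann = π/4 × (149² − 55.8²) = 14990 mm^2
Retraction: pressure acts on the annular area.
P = F / A = 113 kN / A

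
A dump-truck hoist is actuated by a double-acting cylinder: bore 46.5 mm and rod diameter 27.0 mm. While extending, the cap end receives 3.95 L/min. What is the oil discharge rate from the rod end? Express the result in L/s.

Cap-side area A_cap = π/4 × (46.5 mm)² = 1698 mm^2
Rod-side annular area A_ann = π/4 × (46.5² − 27.0²) = 1126 mm^2
Piston speed v = Q_in/A_cap; rod-end outflow Q_out = v × A_ann = Q_in × A_ann/A_cap.

Q_out ≈ 0.0436 L/s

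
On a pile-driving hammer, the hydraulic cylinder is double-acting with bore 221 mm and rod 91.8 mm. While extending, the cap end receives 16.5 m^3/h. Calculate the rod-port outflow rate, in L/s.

Q_out ≈ 3.79 L/s

Cap-side area A_cap = π/4 × (221 mm)² = 38360 mm^2
Rod-side annular area A_ann = π/4 × (221² − 91.8²) = 31740 mm^2
Piston speed v = Q_in/A_cap; rod-end outflow Q_out = v × A_ann = Q_in × A_ann/A_cap.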